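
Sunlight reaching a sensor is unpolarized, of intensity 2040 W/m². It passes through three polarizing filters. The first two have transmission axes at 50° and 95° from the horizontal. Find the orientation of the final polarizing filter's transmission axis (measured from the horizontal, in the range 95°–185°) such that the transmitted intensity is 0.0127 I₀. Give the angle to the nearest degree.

θ ≈ 172°

Unpolarized light through the first polarizer → I₁ = ½ I₀, now polarized at 50°.
I₂ = I₁ cos²(95° − 50°) = 0.5 I₀ · cos²(45°) = 0.25 I₀.
Need I₃/I₀ = 0.0127, so cos²(θ − 95°) = 0.0127 / 0.25 = 0.0508.
θ − 95° = arccos(√0.0508) = 77.0°, giving θ ≈ 95 + 77.0 = 172.0°.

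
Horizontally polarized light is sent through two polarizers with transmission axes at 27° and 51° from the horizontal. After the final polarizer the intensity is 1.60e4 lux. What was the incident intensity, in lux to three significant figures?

I₀ ≈ 2.41e4 lux

I₁ = I₀ cos²(27° − 0°) = I₀ cos²(27°) = 0.7939 I₀.
I₂ = I₁ cos²(51° − 27°) = 0.7939 I₀ · cos²(24°) = 0.6626 I₀.
So 1.60e4 lux = 0.6626 I₀, giving I₀ = 1.60e4/0.6626 = 2.415e+04 lux.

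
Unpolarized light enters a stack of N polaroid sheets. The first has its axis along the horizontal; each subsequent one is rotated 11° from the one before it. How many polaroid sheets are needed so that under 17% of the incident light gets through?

First polarizer halves the unpolarized light: factor 1/2.
Each further stage multiplies by cos²(11°) = 0.9636.
After N polarizers: T = 0.5·0.9636^(N−1). Require T < 0.17 ⇒ N−1 > ln(0.17/0.5)/ln(0.9636) = 29.09, so N−1 ≥ 30 and N = 31.
Check: N=31 gives T = 0.1643 < 0.17; N=30 gives T = 0.1706.

N = 31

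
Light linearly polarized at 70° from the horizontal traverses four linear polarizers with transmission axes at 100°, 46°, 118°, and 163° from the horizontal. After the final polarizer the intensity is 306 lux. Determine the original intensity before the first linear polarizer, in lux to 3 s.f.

I₀ ≈ 2.47e4 lux

By Malus's law, I₁ = I₀ cos²(100° − 70°) = I₀ cos²(30°) = 0.75 I₀.
I₂ = I₁ cos²(46° − 100°) = 0.75 I₀ · cos²(54°) = 0.2591 I₀.
I₃ = I₂ cos²(118° − 46°) = 0.2591 I₀ · cos²(72°) = 0.02474 I₀.
I₄ = I₃ cos²(163° − 118°) = 0.02474 I₀ · cos²(45°) = 0.01237 I₀.
So 306 lux = 0.01237 I₀, giving I₀ = 306/0.01237 = 2.473e+04 lux.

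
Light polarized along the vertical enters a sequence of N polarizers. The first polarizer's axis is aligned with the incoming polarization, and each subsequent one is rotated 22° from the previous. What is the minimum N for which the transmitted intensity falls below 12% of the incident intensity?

N = 16

First polarizer is aligned with the polarization: full transmission.
Each further stage multiplies by cos²(22°) = 0.8597.
After N polarizers: T = 0.8597^(N−1). Require T < 0.12 ⇒ N−1 > ln(0.12)/ln(0.8597) = 14.02, so N−1 ≥ 15 and N = 16.
Check: N=16 gives T = 0.1035 < 0.12; N=15 gives T = 0.1204.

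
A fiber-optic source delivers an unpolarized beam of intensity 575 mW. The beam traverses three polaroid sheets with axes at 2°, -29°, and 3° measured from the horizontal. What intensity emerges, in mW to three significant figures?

I ≈ 152 mW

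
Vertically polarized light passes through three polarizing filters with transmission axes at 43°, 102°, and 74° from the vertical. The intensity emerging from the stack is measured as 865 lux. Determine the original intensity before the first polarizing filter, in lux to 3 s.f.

I₀ ≈ 7820 lux

By Malus's law, I₁ = I₀ cos²(43° − 0°) = I₀ cos²(43°) = 0.5349 I₀.
I₂ = I₁ cos²(102° − 43°) = 0.5349 I₀ · cos²(59°) = 0.1419 I₀.
I₃ = I₂ cos²(74° − 102°) = 0.1419 I₀ · cos²(28°) = 0.1106 I₀.
So 865 lux = 0.1106 I₀, giving I₀ = 865/0.1106 = 7820 lux.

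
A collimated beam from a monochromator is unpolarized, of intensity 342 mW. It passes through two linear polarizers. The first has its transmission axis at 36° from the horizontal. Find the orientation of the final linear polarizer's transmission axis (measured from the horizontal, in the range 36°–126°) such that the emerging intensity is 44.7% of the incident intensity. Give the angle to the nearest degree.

θ ≈ 55°

Unpolarized light through the first polarizer → I₁ = ½ I₀, now polarized at 36°.
Need I₂/I₀ = 0.447, so cos²(θ − 36°) = 0.447 / 0.5 = 0.894.
θ − 36° = arccos(√0.894) = 19.0°, giving θ ≈ 36 + 19.0 = 55.0°.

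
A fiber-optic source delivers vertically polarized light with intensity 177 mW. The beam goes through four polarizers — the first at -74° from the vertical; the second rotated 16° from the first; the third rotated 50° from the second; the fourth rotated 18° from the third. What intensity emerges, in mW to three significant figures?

I ≈ 4.64 mW

I₁ = 177 mW · cos²(74°) = 13.45 mW.
I₂ = I₁ · cos²(16°) = 13.45 · 0.924 = 12.43 mW.
I₃ = I₂ · cos²(50°) = 12.43 · 0.4132 = 5.134 mW.
I₄ = I₃ · cos²(18°) = 5.134 · 0.9045 = 4.644 mW.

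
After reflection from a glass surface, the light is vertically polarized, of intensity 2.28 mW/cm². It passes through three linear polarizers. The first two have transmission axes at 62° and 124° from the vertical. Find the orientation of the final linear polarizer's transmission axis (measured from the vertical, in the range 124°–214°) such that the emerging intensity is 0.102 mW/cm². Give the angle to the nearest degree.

I₁ = I₀ cos²(62° − 0°) = I₀ cos²(62°) = 0.2204 I₀.
I₂ = I₁ cos²(124° − 62°) = 0.2204 I₀ · cos²(62°) = 0.04858 I₀.
Target fraction: 0.102 / 2.28 mW/cm² = 0.04474 of I₀.
Need I₃/I₀ = 0.04474, so cos²(θ − 124°) = 0.04474 / 0.04858 = 0.9209.
θ − 124° = arccos(√0.9209) = 16.3°, giving θ ≈ 124 + 16.3 = 140.3°.

θ ≈ 140°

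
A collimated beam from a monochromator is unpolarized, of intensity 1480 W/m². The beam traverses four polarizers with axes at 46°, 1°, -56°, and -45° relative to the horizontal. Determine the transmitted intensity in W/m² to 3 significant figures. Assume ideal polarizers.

I ≈ 106 W/m²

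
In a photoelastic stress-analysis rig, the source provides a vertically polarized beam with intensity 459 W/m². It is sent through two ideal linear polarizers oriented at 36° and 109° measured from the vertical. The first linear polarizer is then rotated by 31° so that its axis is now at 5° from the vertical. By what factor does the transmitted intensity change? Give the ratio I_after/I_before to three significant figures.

Before rotation:
I₁ = I₀ cos²(36° − 0°) = I₀ cos²(36°) = 0.6545 I₀.
I₂ = I₁ cos²(109° − 36°) = 0.6545 I₀ · cos²(73°) = 0.05595 I₀.
After rotation:
I₁ = I₀ cos²(5° − 0°) = I₀ cos²(5°) = 0.9924 I₀.
Angle between axes 1 and 2: 76°. I₂ = 0.9924 I₀ · cos²(76°) = 0.05808 I₀.
Ratio = 0.05808 / 0.05595 = 1.038.

I_new/I_old ≈ 1.04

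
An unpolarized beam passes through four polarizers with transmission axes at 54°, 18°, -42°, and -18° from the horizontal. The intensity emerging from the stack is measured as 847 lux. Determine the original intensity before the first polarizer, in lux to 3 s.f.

Unpolarized light through the first polarizer → I₁ = ½ I₀, now polarized at 54°.
I₂ = I₁ cos²(18° − 54°) = 0.5 I₀ · cos²(36°) = 0.3273 I₀.
I₃ = I₂ cos²(-42° − 18°) = 0.3273 I₀ · cos²(60°) = 0.08181 I₀.
I₄ = I₃ cos²(-18° + 42°) = 0.08181 I₀ · cos²(24°) = 0.06828 I₀.
So 847 lux = 0.06828 I₀, giving I₀ = 847/0.06828 = 1.241e+04 lux.

I₀ ≈ 1.24e4 lux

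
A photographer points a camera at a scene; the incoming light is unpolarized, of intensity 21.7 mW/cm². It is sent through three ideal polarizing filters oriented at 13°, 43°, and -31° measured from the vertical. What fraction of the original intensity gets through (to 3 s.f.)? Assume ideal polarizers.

Unpolarized light through the first polarizer → I₁ = 21.7 mW/cm²/2 = 10.85 mW/cm², polarized at 13°.
I₂ = I₁ · cos²(30°) = 10.85 · 0.75 = 8.138 mW/cm².
I₃ = I₂ · cos²(74°) = 8.138 · 0.07598 = 0.6183 mW/cm².
Transmitted fraction = 0.02849.

I/I₀ ≈ 0.0285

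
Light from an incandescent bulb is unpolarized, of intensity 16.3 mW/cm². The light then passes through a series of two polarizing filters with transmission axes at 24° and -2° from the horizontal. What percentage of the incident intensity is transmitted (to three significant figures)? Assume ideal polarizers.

Unpolarized light through the first polarizer → I₁ = 16.3 mW/cm²/2 = 8.15 mW/cm², polarized at 24°.
I₂ = I₁ · cos²(26°) = 8.15 · 0.8078 = 6.584 mW/cm².
That is 40.39% of the incident intensity.

≈ 40.4%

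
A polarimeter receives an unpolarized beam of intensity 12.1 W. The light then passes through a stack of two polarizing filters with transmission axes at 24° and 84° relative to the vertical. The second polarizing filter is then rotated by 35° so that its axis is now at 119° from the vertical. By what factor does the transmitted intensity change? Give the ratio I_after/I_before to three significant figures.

I_new/I_old ≈ 0.0304

Before rotation:
Unpolarized light through the first polarizer → I₁ = ½ I₀, now polarized at 24°.
I₂ = I₁ cos²(84° − 24°) = 0.5 I₀ · cos²(60°) = 0.125 I₀.
After rotation:
Unpolarized light through the first polarizer → I₁ = ½ I₀, now polarized at 24°.
Angle between axes 1 and 2: 85°. I₂ = 0.5 I₀ · cos²(85°) = 0.003798 I₀.
Ratio = 0.003798 / 0.125 = 0.03038.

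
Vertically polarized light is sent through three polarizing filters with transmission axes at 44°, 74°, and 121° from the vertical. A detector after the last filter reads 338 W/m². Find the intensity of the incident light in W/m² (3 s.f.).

I₀ ≈ 1870 W/m²

By Malus's law, I₁ = I₀ cos²(44° − 0°) = I₀ cos²(44°) = 0.5174 I₀.
I₂ = I₁ cos²(74° − 44°) = 0.5174 I₀ · cos²(30°) = 0.3881 I₀.
I₃ = I₂ cos²(121° − 74°) = 0.3881 I₀ · cos²(47°) = 0.1805 I₀.
So 338 W/m² = 0.1805 I₀, giving I₀ = 338/0.1805 = 1872 W/m².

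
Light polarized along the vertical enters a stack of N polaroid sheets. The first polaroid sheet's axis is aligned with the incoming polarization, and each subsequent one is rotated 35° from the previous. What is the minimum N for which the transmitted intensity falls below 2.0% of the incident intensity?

First polarizer is aligned with the polarization: full transmission.
Each further stage multiplies by cos²(35°) = 0.671.
After N polarizers: T = 0.671^(N−1). Require T < 0.020 ⇒ N−1 > ln(0.020)/ln(0.671) = 9.81, so N−1 ≥ 10 and N = 11.
Check: N=11 gives T = 0.01851 < 0.020; N=10 gives T = 0.02758.

N = 11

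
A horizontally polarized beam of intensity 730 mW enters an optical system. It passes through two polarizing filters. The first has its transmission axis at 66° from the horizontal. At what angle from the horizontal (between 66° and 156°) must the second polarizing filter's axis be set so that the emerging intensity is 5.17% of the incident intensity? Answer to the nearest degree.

θ ≈ 122°

By Malus's law, I₁ = I₀ cos²(66° − 0°) = I₀ cos²(66°) = 0.1654 I₀.
Need I₂/I₀ = 0.0517, so cos²(θ − 66°) = 0.0517 / 0.1654 = 0.3125.
θ − 66° = arccos(√0.3125) = 56.0°, giving θ ≈ 66 + 56.0 = 122.0°.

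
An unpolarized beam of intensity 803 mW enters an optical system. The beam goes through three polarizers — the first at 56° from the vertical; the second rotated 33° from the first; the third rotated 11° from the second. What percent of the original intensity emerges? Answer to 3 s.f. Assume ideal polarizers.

Unpolarized light through the first polarizer → I₁ = 803 mW/2 = 401.5 mW, polarized at 56°.
I₂ = I₁ · cos²(33°) = 401.5 · 0.7034 = 282.4 mW.
I₃ = I₂ · cos²(11°) = 282.4 · 0.9636 = 272.1 mW.
That is 33.89% of the incident intensity.

≈ 33.9%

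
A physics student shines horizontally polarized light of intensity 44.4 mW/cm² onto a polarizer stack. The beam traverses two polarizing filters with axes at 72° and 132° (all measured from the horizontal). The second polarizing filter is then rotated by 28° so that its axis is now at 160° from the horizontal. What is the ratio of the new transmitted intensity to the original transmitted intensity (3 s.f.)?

Before rotation:
I₁ = I₀ cos²(72° − 0°) = I₀ cos²(72°) = 0.09549 I₀.
I₂ = I₁ cos²(132° − 72°) = 0.09549 I₀ · cos²(60°) = 0.02387 I₀.
After rotation:
I₁ = I₀ cos²(72° − 0°) = I₀ cos²(72°) = 0.09549 I₀.
I₂ = I₁ cos²(160° − 72°) = 0.09549 I₀ · cos²(88°) = 0.0001163 I₀.
Ratio = 0.0001163 / 0.02387 = 0.004872.

I_new/I_old ≈ 0.00487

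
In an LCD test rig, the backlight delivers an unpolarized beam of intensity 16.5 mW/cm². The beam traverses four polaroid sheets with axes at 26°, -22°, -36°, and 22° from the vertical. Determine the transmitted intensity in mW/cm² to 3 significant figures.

I ≈ 0.977 mW/cm²

Unpolarized light through the first polarizer → I₁ = 16.5 mW/cm²/2 = 8.25 mW/cm², polarized at 26°.
I₂ = I₁ · cos²(48°) = 8.25 · 0.4477 = 3.694 mW/cm².
I₃ = I₂ · cos²(14°) = 3.694 · 0.9415 = 3.478 mW/cm².
I₄ = I₃ · cos²(58°) = 3.478 · 0.2808 = 0.9766 mW/cm².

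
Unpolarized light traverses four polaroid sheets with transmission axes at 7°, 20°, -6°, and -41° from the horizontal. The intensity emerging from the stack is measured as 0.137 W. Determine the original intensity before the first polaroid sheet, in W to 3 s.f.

I₀ ≈ 0.532 W

Unpolarized light through the first polarizer → I₁ = ½ I₀, now polarized at 7°.
I₂ = I₁ cos²(20° − 7°) = 0.5 I₀ · cos²(13°) = 0.4747 I₀.
I₃ = I₂ cos²(-6° − 20°) = 0.4747 I₀ · cos²(26°) = 0.3835 I₀.
I₄ = I₃ cos²(-41° + 6°) = 0.3835 I₀ · cos²(35°) = 0.2573 I₀.
So 0.137 W = 0.2573 I₀, giving I₀ = 0.137/0.2573 = 0.5324 W.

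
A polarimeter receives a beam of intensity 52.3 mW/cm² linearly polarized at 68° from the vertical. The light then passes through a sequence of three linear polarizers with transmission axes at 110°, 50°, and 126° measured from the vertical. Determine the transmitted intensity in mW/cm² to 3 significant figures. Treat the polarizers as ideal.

I₁ = 52.3 mW/cm² · cos²(42°) = 28.88 mW/cm².
I₂ = I₁ · cos²(60°) = 28.88 · 0.25 = 7.221 mW/cm².
I₃ = I₂ · cos²(76°) = 7.221 · 0.05853 = 0.4226 mW/cm².

I ≈ 0.423 mW/cm²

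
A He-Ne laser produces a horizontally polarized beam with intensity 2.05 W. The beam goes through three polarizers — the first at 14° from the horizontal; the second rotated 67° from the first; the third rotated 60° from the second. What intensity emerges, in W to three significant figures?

I ≈ 0.0737 W

I₁ = 2.05 W · cos²(14°) = 1.93 W.
I₂ = I₁ · cos²(67°) = 1.93 · 0.1527 = 0.2947 W.
I₃ = I₂ · cos²(60°) = 0.2947 · 0.25 = 0.07366 W.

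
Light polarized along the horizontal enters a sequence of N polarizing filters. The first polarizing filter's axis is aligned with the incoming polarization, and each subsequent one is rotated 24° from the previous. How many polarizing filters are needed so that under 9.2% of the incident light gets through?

First polarizer is aligned with the polarization: full transmission.
Each further stage multiplies by cos²(24°) = 0.8346.
After N polarizers: T = 0.8346^(N−1). Require T < 0.092 ⇒ N−1 > ln(0.092)/ln(0.8346) = 13.19, so N−1 ≥ 14 and N = 15.
Check: N=15 gives T = 0.07951 < 0.092; N=14 gives T = 0.09528.

N = 15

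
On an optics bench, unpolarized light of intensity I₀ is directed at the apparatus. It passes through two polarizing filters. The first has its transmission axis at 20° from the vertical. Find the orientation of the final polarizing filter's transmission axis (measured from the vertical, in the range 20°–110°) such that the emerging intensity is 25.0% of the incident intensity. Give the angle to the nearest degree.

θ ≈ 65°

Unpolarized light through the first polarizer → I₁ = ½ I₀, now polarized at 20°.
Need I₂/I₀ = 0.25, so cos²(θ − 20°) = 0.25 / 0.5 = 0.5.
θ − 20° = arccos(√0.5) = 45.0°, giving θ ≈ 20 + 45.0 = 65.0°.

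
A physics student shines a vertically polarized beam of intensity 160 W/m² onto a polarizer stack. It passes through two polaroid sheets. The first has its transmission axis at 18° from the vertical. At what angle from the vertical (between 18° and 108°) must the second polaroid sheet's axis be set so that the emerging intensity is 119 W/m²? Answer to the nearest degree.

I₁ = I₀ cos²(18° − 0°) = I₀ cos²(18°) = 0.9045 I₀.
Target fraction: 119 / 160 W/m² = 0.7438 of I₀.
Need I₂/I₀ = 0.7438, so cos²(θ − 18°) = 0.7438 / 0.9045 = 0.8223.
θ − 18° = arccos(√0.8223) = 24.9°, giving θ ≈ 18 + 24.9 = 42.9°.

θ ≈ 43°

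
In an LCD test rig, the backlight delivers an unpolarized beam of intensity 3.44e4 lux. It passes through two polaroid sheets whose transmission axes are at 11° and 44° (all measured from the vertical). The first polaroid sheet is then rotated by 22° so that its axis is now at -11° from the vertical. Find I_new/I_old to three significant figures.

Before rotation:
Unpolarized light through the first polarizer → I₁ = ½ I₀, now polarized at 11°.
I₂ = I₁ cos²(44° − 11°) = 0.5 I₀ · cos²(33°) = 0.3517 I₀.
After rotation:
Unpolarized light through the first polarizer → I₁ = ½ I₀, now polarized at -11°.
I₂ = I₁ cos²(44° + 11°) = 0.5 I₀ · cos²(55°) = 0.1645 I₀.
Ratio = 0.1645 / 0.3517 = 0.4677.

I_new/I_old ≈ 0.468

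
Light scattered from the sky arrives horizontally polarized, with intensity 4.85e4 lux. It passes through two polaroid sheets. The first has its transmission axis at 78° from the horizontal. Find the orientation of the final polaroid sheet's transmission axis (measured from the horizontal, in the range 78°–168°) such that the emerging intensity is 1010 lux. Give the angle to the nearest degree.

I₁ = I₀ cos²(78° − 0°) = I₀ cos²(78°) = 0.04323 I₀.
Target fraction: 1010 / 4.85e4 lux = 0.02082 of I₀.
Need I₂/I₀ = 0.02082, so cos²(θ − 78°) = 0.02082 / 0.04323 = 0.4818.
θ − 78° = arccos(√0.4818) = 46.0°, giving θ ≈ 78 + 46.0 = 124.0°.

θ ≈ 124°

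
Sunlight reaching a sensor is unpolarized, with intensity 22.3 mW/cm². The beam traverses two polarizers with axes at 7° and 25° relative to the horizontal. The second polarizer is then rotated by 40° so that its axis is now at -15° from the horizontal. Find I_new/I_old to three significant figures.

I_new/I_old ≈ 0.950

Before rotation:
Unpolarized light through the first polarizer → I₁ = ½ I₀, now polarized at 7°.
I₂ = I₁ cos²(25° − 7°) = 0.5 I₀ · cos²(18°) = 0.4523 I₀.
After rotation:
Unpolarized light through the first polarizer → I₁ = ½ I₀, now polarized at 7°.
I₂ = I₁ cos²(-15° − 7°) = 0.5 I₀ · cos²(22°) = 0.4298 I₀.
Ratio = 0.4298 / 0.4523 = 0.9504.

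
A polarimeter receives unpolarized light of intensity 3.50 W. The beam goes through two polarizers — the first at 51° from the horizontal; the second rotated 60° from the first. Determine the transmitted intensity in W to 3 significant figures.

Unpolarized light through the first polarizer → I₁ = 3.50 W/2 = 1.75 W, polarized at 51°.
I₂ = I₁ · cos²(60°) = 1.75 · 0.25 = 0.4375 W.

I ≈ 0.438 W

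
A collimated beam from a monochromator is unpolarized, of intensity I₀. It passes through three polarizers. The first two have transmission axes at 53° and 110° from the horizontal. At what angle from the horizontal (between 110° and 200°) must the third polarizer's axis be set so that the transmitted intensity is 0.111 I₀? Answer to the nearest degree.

θ ≈ 140°

Unpolarized light through the first polarizer → I₁ = ½ I₀, now polarized at 53°.
I₂ = I₁ cos²(110° − 53°) = 0.5 I₀ · cos²(57°) = 0.1483 I₀.
Need I₃/I₀ = 0.111, so cos²(θ − 110°) = 0.111 / 0.1483 = 0.7484.
θ − 110° = arccos(√0.7484) = 30.1°, giving θ ≈ 110 + 30.1 = 140.1°.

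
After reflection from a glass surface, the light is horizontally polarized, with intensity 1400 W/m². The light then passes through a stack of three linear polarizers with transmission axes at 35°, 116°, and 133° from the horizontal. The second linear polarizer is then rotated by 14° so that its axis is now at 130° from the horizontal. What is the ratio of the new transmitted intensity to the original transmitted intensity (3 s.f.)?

Before rotation:
By Malus's law, I₁ = I₀ cos²(35° − 0°) = I₀ cos²(35°) = 0.671 I₀.
I₂ = I₁ cos²(116° − 35°) = 0.671 I₀ · cos²(81°) = 0.01642 I₀.
I₃ = I₂ cos²(133° − 116°) = 0.01642 I₀ · cos²(17°) = 0.01502 I₀.
After rotation:
I₁ = I₀ cos²(35° − 0°) = I₀ cos²(35°) = 0.671 I₀.
Angle between axes 1 and 2: 85°. I₂ = 0.671 I₀ · cos²(85°) = 0.005097 I₀.
I₃ = I₂ cos²(133° − 130°) = 0.005097 I₀ · cos²(3°) = 0.005083 I₀.
Ratio = 0.005083 / 0.01502 = 0.3385.

I_new/I_old ≈ 0.338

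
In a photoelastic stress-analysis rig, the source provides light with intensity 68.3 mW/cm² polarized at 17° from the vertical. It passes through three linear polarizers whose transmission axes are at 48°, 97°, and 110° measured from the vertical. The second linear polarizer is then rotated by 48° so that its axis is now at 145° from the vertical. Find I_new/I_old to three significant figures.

Before rotation:
I₁ = I₀ cos²(48° − 17°) = I₀ cos²(31°) = 0.7347 I₀.
I₂ = I₁ cos²(97° − 48°) = 0.7347 I₀ · cos²(49°) = 0.3162 I₀.
I₃ = I₂ cos²(110° − 97°) = 0.3162 I₀ · cos²(13°) = 0.3002 I₀.
After rotation:
I₁ = I₀ cos²(48° − 17°) = I₀ cos²(31°) = 0.7347 I₀.
Angle between axes 1 and 2: 83°. I₂ = 0.7347 I₀ · cos²(83°) = 0.01091 I₀.
I₃ = I₂ cos²(110° − 145°) = 0.01091 I₀ · cos²(35°) = 0.007322 I₀.
Ratio = 0.007322 / 0.3002 = 0.02439.

I_new/I_old ≈ 0.0244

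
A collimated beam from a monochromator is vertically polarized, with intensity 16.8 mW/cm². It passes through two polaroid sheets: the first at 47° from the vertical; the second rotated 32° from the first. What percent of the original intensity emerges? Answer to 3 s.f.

≈ 33.5%

I₁ = 16.8 mW/cm² · cos²(47°) = 7.814 mW/cm².
I₂ = I₁ · cos²(32°) = 7.814 · 0.7192 = 5.62 mW/cm².
That is 33.45% of the incident intensity.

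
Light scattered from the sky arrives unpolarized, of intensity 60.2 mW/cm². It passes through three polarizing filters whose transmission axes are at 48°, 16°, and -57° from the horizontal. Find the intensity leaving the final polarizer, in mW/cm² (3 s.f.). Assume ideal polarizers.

Unpolarized light through the first polarizer → I₁ = 60.2 mW/cm²/2 = 30.1 mW/cm², polarized at 48°.
I₂ = I₁ · cos²(32°) = 30.1 · 0.7192 = 21.65 mW/cm².
I₃ = I₂ · cos²(73°) = 21.65 · 0.08548 = 1.85 mW/cm².

I ≈ 1.85 mW/cm²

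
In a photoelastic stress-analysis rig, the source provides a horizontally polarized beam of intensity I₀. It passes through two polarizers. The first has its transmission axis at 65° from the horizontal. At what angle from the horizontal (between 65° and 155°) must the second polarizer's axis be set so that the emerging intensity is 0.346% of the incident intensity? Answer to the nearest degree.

θ ≈ 147°

I₁ = I₀ cos²(65° − 0°) = I₀ cos²(65°) = 0.1786 I₀.
Need I₂/I₀ = 0.00346, so cos²(θ − 65°) = 0.00346 / 0.1786 = 0.01937.
θ − 65° = arccos(√0.01937) = 82.0°, giving θ ≈ 65 + 82.0 = 147.0°.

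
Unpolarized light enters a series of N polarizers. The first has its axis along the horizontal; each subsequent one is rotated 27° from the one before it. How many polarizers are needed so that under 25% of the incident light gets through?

N = 5

First polarizer halves the unpolarized light: factor 1/2.
Each further stage multiplies by cos²(27°) = 0.7939.
After N polarizers: T = 0.5·0.7939^(N−1). Require T < 0.25 ⇒ N−1 > ln(0.25/0.5)/ln(0.7939) = 3.00, so N−1 ≥ 4 and N = 5.
Check: N=5 gives T = 0.1986 < 0.25; N=4 gives T = 0.2502.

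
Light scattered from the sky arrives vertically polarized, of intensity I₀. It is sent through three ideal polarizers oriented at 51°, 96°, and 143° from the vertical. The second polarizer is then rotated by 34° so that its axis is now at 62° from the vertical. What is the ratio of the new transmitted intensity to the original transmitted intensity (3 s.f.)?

I_new/I_old ≈ 0.101

Before rotation:
I₁ = I₀ cos²(51° − 0°) = I₀ cos²(51°) = 0.396 I₀.
I₂ = I₁ cos²(96° − 51°) = 0.396 I₀ · cos²(45°) = 0.198 I₀.
I₃ = I₂ cos²(143° − 96°) = 0.198 I₀ · cos²(47°) = 0.0921 I₀.
After rotation:
I₁ = I₀ cos²(51° − 0°) = I₀ cos²(51°) = 0.396 I₀.
I₂ = I₁ cos²(62° − 51°) = 0.396 I₀ · cos²(11°) = 0.3816 I₀.
I₃ = I₂ cos²(143° − 62°) = 0.3816 I₀ · cos²(81°) = 0.009339 I₀.
Ratio = 0.009339 / 0.0921 = 0.1014.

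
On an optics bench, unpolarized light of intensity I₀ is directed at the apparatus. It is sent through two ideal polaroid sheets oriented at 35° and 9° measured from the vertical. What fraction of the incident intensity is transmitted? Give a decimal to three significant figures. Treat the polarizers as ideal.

Unpolarized light through the first polarizer → I₁ = ½ I₀, now polarized at 35°.
I₂ = I₁ cos²(9° − 35°) = 0.5 I₀ · cos²(26°) = 0.4039 I₀.
Transmitted fraction = 0.4039.

≈ 0.404 I₀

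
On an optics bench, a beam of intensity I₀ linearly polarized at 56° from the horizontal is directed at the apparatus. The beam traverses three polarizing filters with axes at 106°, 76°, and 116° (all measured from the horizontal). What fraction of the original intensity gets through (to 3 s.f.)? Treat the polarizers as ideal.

I₁ = I₀ cos²(106° − 56°) = I₀ cos²(50°) = 0.4132 I₀.
I₂ = I₁ cos²(76° − 106°) = 0.4132 I₀ · cos²(30°) = 0.3099 I₀.
I₃ = I₂ cos²(116° − 76°) = 0.3099 I₀ · cos²(40°) = 0.1818 I₀.
Transmitted fraction = 0.1818.

≈ 0.182 I₀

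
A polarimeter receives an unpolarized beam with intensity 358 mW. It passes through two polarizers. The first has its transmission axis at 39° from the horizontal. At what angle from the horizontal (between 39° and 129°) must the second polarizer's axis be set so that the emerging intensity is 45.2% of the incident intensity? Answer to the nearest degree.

θ ≈ 57°

Unpolarized light through the first polarizer → I₁ = ½ I₀, now polarized at 39°.
Need I₂/I₀ = 0.452, so cos²(θ − 39°) = 0.452 / 0.5 = 0.904.
θ − 39° = arccos(√0.904) = 18.0°, giving θ ≈ 39 + 18.0 = 57.0°.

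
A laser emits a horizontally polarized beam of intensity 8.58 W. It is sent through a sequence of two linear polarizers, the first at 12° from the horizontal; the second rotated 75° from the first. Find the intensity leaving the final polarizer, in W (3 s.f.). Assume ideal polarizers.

I ≈ 0.550 W

I₁ = 8.58 W · cos²(12°) = 8.209 W.
I₂ = I₁ · cos²(75°) = 8.209 · 0.06699 = 0.5499 W.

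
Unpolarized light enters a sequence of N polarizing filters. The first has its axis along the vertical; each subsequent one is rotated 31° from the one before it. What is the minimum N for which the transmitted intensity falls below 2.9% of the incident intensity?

N = 11

First polarizer halves the unpolarized light: factor 1/2.
Each further stage multiplies by cos²(31°) = 0.7347.
After N polarizers: T = 0.5·0.7347^(N−1). Require T < 0.029 ⇒ N−1 > ln(0.029/0.5)/ln(0.7347) = 9.24, so N−1 ≥ 10 and N = 11.
Check: N=11 gives T = 0.02292 < 0.029; N=10 gives T = 0.0312.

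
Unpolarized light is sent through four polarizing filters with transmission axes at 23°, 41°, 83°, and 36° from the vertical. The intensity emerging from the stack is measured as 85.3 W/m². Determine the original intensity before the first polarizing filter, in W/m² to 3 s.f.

Unpolarized light through the first polarizer → I₁ = ½ I₀, now polarized at 23°.
I₂ = I₁ cos²(41° − 23°) = 0.5 I₀ · cos²(18°) = 0.4523 I₀.
I₃ = I₂ cos²(83° − 41°) = 0.4523 I₀ · cos²(42°) = 0.2498 I₀.
I₄ = I₃ cos²(36° − 83°) = 0.2498 I₀ · cos²(47°) = 0.1162 I₀.
So 85.3 W/m² = 0.1162 I₀, giving I₀ = 85.3/0.1162 = 734.3 W/m².

I₀ ≈ 734 W/m²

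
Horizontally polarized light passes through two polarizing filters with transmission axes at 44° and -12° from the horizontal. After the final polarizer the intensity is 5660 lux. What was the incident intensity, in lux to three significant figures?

I₁ = I₀ cos²(44° − 0°) = I₀ cos²(44°) = 0.5174 I₀.
I₂ = I₁ cos²(-12° − 44°) = 0.5174 I₀ · cos²(56°) = 0.1618 I₀.
So 5660 lux = 0.1618 I₀, giving I₀ = 5660/0.1618 = 3.498e+04 lux.

I₀ ≈ 3.50e4 lux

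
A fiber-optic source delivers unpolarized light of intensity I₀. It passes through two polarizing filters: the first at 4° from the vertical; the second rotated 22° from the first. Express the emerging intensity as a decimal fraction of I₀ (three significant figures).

≈ 0.430 I₀

Unpolarized light through the first polarizer → I₁ = ½ I₀, now polarized at 4°.
I₂ = I₁ cos²(22°) = 0.5 · 0.8597 I₀ = 0.4298 I₀.
Transmitted fraction = 0.4298.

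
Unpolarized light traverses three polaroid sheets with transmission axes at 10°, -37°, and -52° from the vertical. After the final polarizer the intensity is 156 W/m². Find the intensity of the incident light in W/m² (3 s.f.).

I₀ ≈ 719 W/m²

Unpolarized light through the first polarizer → I₁ = ½ I₀, now polarized at 10°.
I₂ = I₁ cos²(-37° − 10°) = 0.5 I₀ · cos²(47°) = 0.2326 I₀.
I₃ = I₂ cos²(-52° + 37°) = 0.2326 I₀ · cos²(15°) = 0.217 I₀.
So 156 W/m² = 0.217 I₀, giving I₀ = 156/0.217 = 719 W/m².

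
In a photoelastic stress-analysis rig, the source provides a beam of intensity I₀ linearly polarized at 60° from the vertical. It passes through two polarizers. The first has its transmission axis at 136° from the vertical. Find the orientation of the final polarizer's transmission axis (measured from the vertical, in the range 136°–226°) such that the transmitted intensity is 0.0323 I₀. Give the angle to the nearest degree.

I₁ = I₀ cos²(136° − 60°) = I₀ cos²(76°) = 0.05853 I₀.
Need I₂/I₀ = 0.0323, so cos²(θ − 136°) = 0.0323 / 0.05853 = 0.5519.
θ − 136° = arccos(√0.5519) = 42.0°, giving θ ≈ 136 + 42.0 = 178.0°.

θ ≈ 178°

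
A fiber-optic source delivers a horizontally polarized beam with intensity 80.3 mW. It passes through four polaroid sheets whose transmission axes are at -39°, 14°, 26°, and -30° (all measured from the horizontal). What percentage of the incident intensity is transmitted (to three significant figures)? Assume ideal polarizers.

I₁ = 80.3 mW · cos²(39°) = 48.5 mW.
I₂ = I₁ · cos²(53°) = 48.5 · 0.3622 = 17.56 mW.
I₃ = I₂ · cos²(12°) = 17.56 · 0.9568 = 16.81 mW.
I₄ = I₃ · cos²(56°) = 16.81 · 0.3127 = 5.255 mW.
That is 6.544% of the incident intensity.

≈ 6.54%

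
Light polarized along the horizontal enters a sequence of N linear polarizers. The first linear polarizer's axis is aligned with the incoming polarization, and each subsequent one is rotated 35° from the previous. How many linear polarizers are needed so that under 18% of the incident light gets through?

N = 6

First polarizer is aligned with the polarization: full transmission.
Each further stage multiplies by cos²(35°) = 0.671.
After N polarizers: T = 0.671^(N−1). Require T < 0.18 ⇒ N−1 > ln(0.18)/ln(0.671) = 4.30, so N−1 ≥ 5 and N = 6.
Check: N=6 gives T = 0.136 < 0.18; N=5 gives T = 0.2027.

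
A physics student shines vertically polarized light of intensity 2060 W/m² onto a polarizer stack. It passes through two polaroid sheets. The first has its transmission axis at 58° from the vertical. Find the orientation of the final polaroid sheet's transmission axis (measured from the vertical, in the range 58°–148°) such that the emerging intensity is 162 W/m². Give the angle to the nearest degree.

θ ≈ 116°

I₁ = I₀ cos²(58° − 0°) = I₀ cos²(58°) = 0.2808 I₀.
Target fraction: 162 / 2060 W/m² = 0.07864 of I₀.
Need I₂/I₀ = 0.07864, so cos²(θ − 58°) = 0.07864 / 0.2808 = 0.28.
θ − 58° = arccos(√0.28) = 58.0°, giving θ ≈ 58 + 58.0 = 116.0°.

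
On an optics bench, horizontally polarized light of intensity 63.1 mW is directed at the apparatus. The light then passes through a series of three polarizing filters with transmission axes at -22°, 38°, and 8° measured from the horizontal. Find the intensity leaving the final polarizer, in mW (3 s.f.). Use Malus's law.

I ≈ 10.2 mW

By Malus's law, I₁ = 63.1 mW · cos²(22°) = 54.25 mW.
I₂ = I₁ · cos²(60°) = 54.25 · 0.25 = 13.56 mW.
I₃ = I₂ · cos²(30°) = 13.56 · 0.75 = 10.17 mW.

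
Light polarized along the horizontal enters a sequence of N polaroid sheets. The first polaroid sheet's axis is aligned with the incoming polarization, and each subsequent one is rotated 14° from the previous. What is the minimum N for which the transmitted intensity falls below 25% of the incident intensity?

N = 24

First polarizer is aligned with the polarization: full transmission.
Each further stage multiplies by cos²(14°) = 0.9415.
After N polarizers: T = 0.9415^(N−1). Require T < 0.25 ⇒ N−1 > ln(0.25)/ln(0.9415) = 22.99, so N−1 ≥ 23 and N = 24.
Check: N=24 gives T = 0.2498 < 0.25; N=23 gives T = 0.2653.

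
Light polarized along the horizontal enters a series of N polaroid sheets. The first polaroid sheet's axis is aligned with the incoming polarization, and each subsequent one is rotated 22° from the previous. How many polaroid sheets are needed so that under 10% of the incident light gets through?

First polarizer is aligned with the polarization: full transmission.
Each further stage multiplies by cos²(22°) = 0.8597.
After N polarizers: T = 0.8597^(N−1). Require T < 0.10 ⇒ N−1 > ln(0.10)/ln(0.8597) = 15.23, so N−1 ≥ 16 and N = 17.
Check: N=17 gives T = 0.08898 < 0.10; N=16 gives T = 0.1035.

N = 17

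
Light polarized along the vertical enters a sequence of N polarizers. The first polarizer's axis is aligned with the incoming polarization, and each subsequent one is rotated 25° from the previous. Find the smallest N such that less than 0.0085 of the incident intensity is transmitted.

First polarizer is aligned with the polarization: full transmission.
Each further stage multiplies by cos²(25°) = 0.8214.
After N polarizers: T = 0.8214^(N−1). Require T < 0.0085 ⇒ N−1 > ln(0.0085)/ln(0.8214) = 24.23, so N−1 ≥ 25 and N = 26.
Check: N=26 gives T = 0.007308 < 0.0085; N=25 gives T = 0.008897.

N = 26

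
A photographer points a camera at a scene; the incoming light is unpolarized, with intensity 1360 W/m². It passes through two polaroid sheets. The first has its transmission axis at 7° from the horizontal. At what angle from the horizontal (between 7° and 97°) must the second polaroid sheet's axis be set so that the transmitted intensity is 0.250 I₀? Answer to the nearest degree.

θ ≈ 52°

Unpolarized light through the first polarizer → I₁ = ½ I₀, now polarized at 7°.
Need I₂/I₀ = 0.25, so cos²(θ − 7°) = 0.25 / 0.5 = 0.5.
θ − 7° = arccos(√0.5) = 45.0°, giving θ ≈ 7 + 45.0 = 52.0°.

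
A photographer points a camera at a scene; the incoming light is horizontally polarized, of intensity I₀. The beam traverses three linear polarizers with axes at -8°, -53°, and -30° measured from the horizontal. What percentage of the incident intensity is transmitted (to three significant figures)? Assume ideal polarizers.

I₁ = I₀ cos²(-8° − 0°) = I₀ cos²(8°) = 0.9806 I₀.
I₂ = I₁ cos²(-53° + 8°) = 0.9806 I₀ · cos²(45°) = 0.4903 I₀.
I₃ = I₂ cos²(-30° + 53°) = 0.4903 I₀ · cos²(23°) = 0.4155 I₀.
That is 41.55% of the incident intensity.

≈ 41.5%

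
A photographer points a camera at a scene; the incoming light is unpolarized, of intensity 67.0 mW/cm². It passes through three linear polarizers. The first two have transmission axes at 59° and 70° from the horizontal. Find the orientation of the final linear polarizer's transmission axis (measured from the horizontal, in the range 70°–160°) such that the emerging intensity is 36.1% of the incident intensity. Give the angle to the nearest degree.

θ ≈ 100°

Unpolarized light through the first polarizer → I₁ = ½ I₀, now polarized at 59°.
I₂ = I₁ cos²(70° − 59°) = 0.5 I₀ · cos²(11°) = 0.4818 I₀.
Need I₃/I₀ = 0.361, so cos²(θ − 70°) = 0.361 / 0.4818 = 0.7493.
θ − 70° = arccos(√0.7493) = 30.0°, giving θ ≈ 70 + 30.0 = 100.0°.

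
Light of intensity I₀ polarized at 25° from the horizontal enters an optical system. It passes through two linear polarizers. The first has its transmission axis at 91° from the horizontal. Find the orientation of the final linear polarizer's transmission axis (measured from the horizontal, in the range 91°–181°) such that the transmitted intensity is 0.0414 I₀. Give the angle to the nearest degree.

By Malus's law, I₁ = I₀ cos²(91° − 25°) = I₀ cos²(66°) = 0.1654 I₀.
Need I₂/I₀ = 0.0414, so cos²(θ − 91°) = 0.0414 / 0.1654 = 0.2502.
θ − 91° = arccos(√0.2502) = 60.0°, giving θ ≈ 91 + 60.0 = 151.0°.

θ ≈ 151°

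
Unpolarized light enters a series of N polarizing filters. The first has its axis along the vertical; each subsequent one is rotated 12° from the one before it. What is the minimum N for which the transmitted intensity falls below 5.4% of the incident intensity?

First polarizer halves the unpolarized light: factor 1/2.
Each further stage multiplies by cos²(12°) = 0.9568.
After N polarizers: T = 0.5·0.9568^(N−1). Require T < 0.054 ⇒ N−1 > ln(0.054/0.5)/ln(0.9568) = 50.37, so N−1 ≥ 51 and N = 52.
Check: N=52 gives T = 0.05251 < 0.054; N=51 gives T = 0.05488.

N = 52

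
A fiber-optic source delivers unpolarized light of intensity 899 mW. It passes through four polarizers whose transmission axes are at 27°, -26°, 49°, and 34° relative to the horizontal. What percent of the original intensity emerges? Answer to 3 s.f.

≈ 1.13%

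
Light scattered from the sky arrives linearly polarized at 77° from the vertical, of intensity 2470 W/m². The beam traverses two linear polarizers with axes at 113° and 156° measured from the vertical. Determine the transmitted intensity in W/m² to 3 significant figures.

By Malus's law, I₁ = 2470 W/m² · cos²(36°) = 1617 W/m².
I₂ = I₁ · cos²(43°) = 1617 · 0.5349 = 864.7 W/m².

I ≈ 865 W/m²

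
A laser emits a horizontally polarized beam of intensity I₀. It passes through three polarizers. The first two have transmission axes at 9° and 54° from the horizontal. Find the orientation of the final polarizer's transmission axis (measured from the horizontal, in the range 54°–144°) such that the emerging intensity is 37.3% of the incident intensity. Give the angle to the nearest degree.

θ ≈ 83°

I₁ = I₀ cos²(9° − 0°) = I₀ cos²(9°) = 0.9755 I₀.
I₂ = I₁ cos²(54° − 9°) = 0.9755 I₀ · cos²(45°) = 0.4878 I₀.
Need I₃/I₀ = 0.373, so cos²(θ − 54°) = 0.373 / 0.4878 = 0.7647.
θ − 54° = arccos(√0.7647) = 29.0°, giving θ ≈ 54 + 29.0 = 83.0°.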